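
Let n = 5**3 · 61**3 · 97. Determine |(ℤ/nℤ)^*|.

φ(5^3) = 5^3 − 5^2 = 125 − 25 = 100.
φ(61^3) = 61^3 − 61^2 = 226981 − 3721 = 223260.
φ(97) = 97 − 1 = 96.
φ(2752144625) = 100 × 223260 × 96 = 2143296000.

2143296000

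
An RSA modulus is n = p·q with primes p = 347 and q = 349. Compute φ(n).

For distinct primes, φ(pq) = (p−1)(q−1) = 346 × 348 = 120408.

120408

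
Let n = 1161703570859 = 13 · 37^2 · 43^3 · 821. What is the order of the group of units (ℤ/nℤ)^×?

φ(13) = 13 − 1 = 12.
φ(37^2) = 37^2 − 37^1 = 1369 − 37 = 1332.
φ(43^3) = 43^2·(43−1) = 1849·42 = 77658.
φ(821) = 821 − 1 = 820.
Multiply: 12 · 1332 · 77658 · 820 = 1017854087040.

1017854087040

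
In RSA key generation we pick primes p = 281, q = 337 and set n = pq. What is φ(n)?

φ(94697) = 94697 · (1 − 1/281) · (1 − 1/337)
       = 94697 · 94080/94697 = 94080.

94080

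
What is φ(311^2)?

96410

φ(96721) = 96721 · (1 − 1/311)
       = 96721 · 310/311 = 96410.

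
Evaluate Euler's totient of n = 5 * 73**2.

21024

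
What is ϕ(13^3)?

2028

φ(2197) = 2197 · (1 − 1/13)
       = 2197 · 12/13 = 2028.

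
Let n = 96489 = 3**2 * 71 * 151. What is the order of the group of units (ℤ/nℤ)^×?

63000

φ(3^2) = 3^2 − 3^1 = 9 − 3 = 6.
φ(71) = 71 − 1 = 70.
φ(151) = 151 − 1 = 150.
φ(96489) = 6 × 70 × 150 = 63000.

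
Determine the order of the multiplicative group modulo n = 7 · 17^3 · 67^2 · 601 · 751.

φ(69680108549849) = 69680108549849 · (1 − 1/7) · (1 − 1/17) · (1 − 1/67) · (1 − 1/601) · (1 − 1/751)
       = 69680108549849 · 2851200000/3598621523 = 55207785600000.

55207785600000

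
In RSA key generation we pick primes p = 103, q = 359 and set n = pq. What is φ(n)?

For distinct primes, φ(pq) = (p−1)(q−1) = 102 × 358 = 36516.

36516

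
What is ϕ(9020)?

3200

Prime factorization: 9020 = 2**2 × 5 × 11 × 41.
φ(2^2) = 2^2 − 2^1 = 4 − 2 = 2.
φ(5) = 5 − 1 = 4.
φ(11) = 11 − 1 = 10.
φ(41) = 41 − 1 = 40.
Since φ is multiplicative, φ(9020) = 2 · 4 · 10 · 40 = 3200.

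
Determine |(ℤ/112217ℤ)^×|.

First factor: 112217 = 7 × 17 × 23 × 41.
φ(7) = 7 − 1 = 6.
φ(17) = 17 − 1 = 16.
φ(23) = 23 − 1 = 22.
φ(41) = 41 − 1 = 40.
Since φ is multiplicative, φ(112217) = 6 · 16 · 22 · 40 = 84480.

84480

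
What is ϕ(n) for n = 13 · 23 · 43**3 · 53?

φ(1259947429) = 1259947429 · (1 − 1/13) · (1 − 1/23) · (1 − 1/43) · (1 − 1/53)
       = 1259947429 · 576576/681421 = 1066089024.

1066089024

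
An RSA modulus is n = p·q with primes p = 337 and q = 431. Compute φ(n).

144480

φ(n) = (p − 1)(q − 1) = (337−1)(431−1) = 336·430 = 144480.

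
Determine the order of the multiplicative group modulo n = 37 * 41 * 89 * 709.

φ(37) = 37 − 1 = 36.
φ(41) = 41 − 1 = 40.
φ(89) = 89 − 1 = 88.
φ(709) = 709 − 1 = 708.
Multiply: 36 · 40 · 88 · 708 = 89717760.

89717760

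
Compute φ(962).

Factor 962: 962 = 2 · 13 · 37.
φ(962) = 962 · (1 − 1/2) · (1 − 1/13) · (1 − 1/37)
       = 962 · 432/962 = 432.

432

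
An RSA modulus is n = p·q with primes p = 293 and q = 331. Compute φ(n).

φ(96983) = 96983 · (1 − 1/293) · (1 − 1/331)
       = 96983 · 96360/96983 = 96360.

96360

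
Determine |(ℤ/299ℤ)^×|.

Prime factorization: 299 = 13 · 23.
φ(13) = 13 − 1 = 12.
φ(23) = 23 − 1 = 22.
φ(299) = 12 × 22 = 264.

264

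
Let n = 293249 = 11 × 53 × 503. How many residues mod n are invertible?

261040

φ(293249) = 293249 · (1 − 1/11) · (1 − 1/53) · (1 − 1/503)
       = 293249 · 261040/293249 = 261040.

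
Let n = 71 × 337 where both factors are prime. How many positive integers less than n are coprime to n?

φ(n) = (p − 1)(q − 1) = (71−1)(337−1) = 70·336 = 23520.

23520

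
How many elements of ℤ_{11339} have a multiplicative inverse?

Factor 11339: 11339 = 17 * 23 * 29.
φ(11339) = 11339 · (1 − 1/17) · (1 − 1/23) · (1 − 1/29)
       = 11339 · 9856/11339 = 9856.

9856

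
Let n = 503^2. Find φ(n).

252506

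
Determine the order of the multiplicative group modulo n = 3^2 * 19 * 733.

φ(3^2) = 3^2 − 3^1 = 9 − 3 = 6.
φ(19) = 19 − 1 = 18.
φ(733) = 733 − 1 = 732.
φ(125343) = 6 × 18 × 732 = 79056.

79056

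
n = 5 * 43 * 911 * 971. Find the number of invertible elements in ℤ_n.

φ(5) = 5 − 1 = 4.
φ(43) = 43 − 1 = 42.
φ(911) = 911 − 1 = 910.
φ(971) = 971 − 1 = 970.
φ(190184915) = 4 × 42 × 910 × 970 = 148293600.

148293600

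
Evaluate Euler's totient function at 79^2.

6162

φ(79^2) = 79^2 − 79^1 = 6241 − 79 = 6162.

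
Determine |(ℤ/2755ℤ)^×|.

2016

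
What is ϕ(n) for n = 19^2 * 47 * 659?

φ(11181253) = 11181253 · (1 − 1/19) · (1 − 1/47) · (1 − 1/659)
       = 11181253 · 544824/588487 = 10351656.

10351656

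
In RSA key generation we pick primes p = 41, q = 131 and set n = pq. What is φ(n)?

φ(pq) = (p−1)(q−1) = 40 · 130 = 5200.

5200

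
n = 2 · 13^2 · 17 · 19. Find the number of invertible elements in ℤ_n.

φ(2) = 2 − 1 = 1.
φ(13^2) = 13^2 − 13^1 = 169 − 13 = 156.
φ(17) = 17 − 1 = 16.
φ(19) = 19 − 1 = 18.
φ(109174) = 1 × 156 × 16 × 18 = 44928.

44928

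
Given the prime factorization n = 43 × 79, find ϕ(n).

3276

φ(3397) = 3397 · (1 − 1/43) · (1 − 1/79)
       = 3397 · 3276/3397 = 3276.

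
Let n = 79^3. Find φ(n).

486798

φ(79^3) = 79^3 − 79^2 = 493039 − 6241 = 486798.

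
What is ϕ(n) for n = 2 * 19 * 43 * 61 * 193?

8709120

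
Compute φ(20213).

20213 = 17 * 29 * 41.
φ(20213) = 20213 · (1 − 1/17) · (1 − 1/29) · (1 − 1/41)
       = 20213 · 17920/20213 = 17920.

17920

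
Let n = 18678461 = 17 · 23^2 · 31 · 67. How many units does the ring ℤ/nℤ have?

φ(18678461) = 18678461 · (1 − 1/17) · (1 − 1/23) · (1 − 1/31) · (1 − 1/67)
       = 18678461 · 696960/812107 = 16030080.

16030080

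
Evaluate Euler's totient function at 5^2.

φ(25) = 25 · (1 − 1/5)
       = 25 · 4/5 = 20.

20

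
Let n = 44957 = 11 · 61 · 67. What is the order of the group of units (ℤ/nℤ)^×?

φ(44957) = 44957 · (1 − 1/11) · (1 − 1/61) · (1 − 1/67)
       = 44957 · 39600/44957 = 39600.

39600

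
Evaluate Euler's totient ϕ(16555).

10080

Factor 16555: 16555 = 5 * 7 * 11 * 43.
φ(5) = 5 − 1 = 4.
φ(7) = 7 − 1 = 6.
φ(11) = 11 − 1 = 10.
φ(43) = 43 − 1 = 42.
Multiply: 4 · 6 · 10 · 42 = 10080.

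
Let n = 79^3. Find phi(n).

φ(493039) = 493039 · (1 − 1/79)
       = 493039 · 78/79 = 486798.

486798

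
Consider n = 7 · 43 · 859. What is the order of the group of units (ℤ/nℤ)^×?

216216

φ(7) = 7 − 1 = 6.
φ(43) = 43 − 1 = 42.
φ(859) = 859 − 1 = 858.
φ(258559) = 6 × 42 × 858 = 216216.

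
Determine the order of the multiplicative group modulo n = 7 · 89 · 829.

437184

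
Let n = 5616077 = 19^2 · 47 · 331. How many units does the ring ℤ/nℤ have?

φ(19^2) = 19^2 − 19^1 = 361 − 19 = 342.
φ(47) = 47 − 1 = 46.
φ(331) = 331 − 1 = 330.
Multiply: 342 · 46 · 330 = 5191560.

5191560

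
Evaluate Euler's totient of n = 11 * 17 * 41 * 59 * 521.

193024000

φ(235675913) = 235675913 · (1 − 1/11) · (1 − 1/17) · (1 − 1/41) · (1 − 1/59) · (1 − 1/521)
       = 235675913 · 193024000/235675913 = 193024000.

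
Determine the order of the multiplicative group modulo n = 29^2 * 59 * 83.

φ(4118377) = 4118377 · (1 − 1/29) · (1 − 1/59) · (1 − 1/83)
       = 4118377 · 133168/142013 = 3861872.

3861872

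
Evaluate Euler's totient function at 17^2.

φ(289) = 289 · (1 − 1/17)
       = 289 · 16/17 = 272.

272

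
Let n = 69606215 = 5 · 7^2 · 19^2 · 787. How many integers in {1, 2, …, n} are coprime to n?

45160416

φ(69606215) = 69606215 · (1 − 1/5) · (1 − 1/7) · (1 − 1/19) · (1 − 1/787)
       = 69606215 · 339552/523355 = 45160416.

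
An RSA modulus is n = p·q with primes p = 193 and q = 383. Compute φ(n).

73344

φ(n) = (p − 1)(q − 1) = (193−1)(383−1) = 192·382 = 73344.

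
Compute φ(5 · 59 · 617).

142912

φ(182015) = 182015 · (1 − 1/5) · (1 − 1/59) · (1 − 1/617)
       = 182015 · 142912/182015 = 142912.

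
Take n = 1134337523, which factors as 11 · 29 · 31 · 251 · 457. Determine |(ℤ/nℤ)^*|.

φ(11) = 11 − 1 = 10.
φ(29) = 29 − 1 = 28.
φ(31) = 31 − 1 = 30.
φ(251) = 251 − 1 = 250.
φ(457) = 457 − 1 = 456.
Since φ is multiplicative, φ(1134337523) = 10 · 28 · 30 · 250 · 456 = 957600000.

957600000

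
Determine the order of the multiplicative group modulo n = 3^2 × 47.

φ(3^2) = 3^2 − 3^1 = 9 − 3 = 6.
φ(47) = 47 − 1 = 46.
φ(423) = 6 × 46 = 276.

276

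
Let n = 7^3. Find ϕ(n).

294

φ(343) = 343 · (1 − 1/7)
       = 343 · 6/7 = 294.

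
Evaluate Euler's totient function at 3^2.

6

φ(9) = 9 · (1 − 1/3)
       = 9 · 2/3 = 6.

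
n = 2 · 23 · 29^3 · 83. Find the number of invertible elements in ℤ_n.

φ(93117202) = 93117202 · (1 − 1/2) · (1 − 1/23) · (1 − 1/29) · (1 − 1/83)
       = 93117202 · 50512/110722 = 42480592.

42480592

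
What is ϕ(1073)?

1073 = 29 × 37.
φ(1073) = 1073 · (1 − 1/29) · (1 − 1/37)
       = 1073 · 1008/1073 = 1008.

1008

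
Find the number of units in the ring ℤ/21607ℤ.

21607 = 17 · 31 · 41.
φ(21607) = 21607 · (1 − 1/17) · (1 − 1/31) · (1 − 1/41)
       = 21607 · 19200/21607 = 19200.

19200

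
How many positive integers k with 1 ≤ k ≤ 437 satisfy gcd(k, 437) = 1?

396

Factor 437: 437 = 19 · 23.
φ(437) = 437 · (1 − 1/19) · (1 − 1/23)
       = 437 · 396/437 = 396.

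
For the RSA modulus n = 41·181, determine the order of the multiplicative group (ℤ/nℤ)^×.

φ(7421) = 7421 · (1 − 1/41) · (1 − 1/181)
       = 7421 · 7200/7421 = 7200.

7200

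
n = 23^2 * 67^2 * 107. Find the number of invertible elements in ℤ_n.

φ(23^2) = 23^2 − 23^1 = 529 − 23 = 506.
φ(67^2) = 67^2 − 67^1 = 4489 − 67 = 4422.
φ(107) = 107 − 1 = 106.
Since φ is multiplicative, φ(254090867) = 506 · 4422 · 106 = 237178392.

237178392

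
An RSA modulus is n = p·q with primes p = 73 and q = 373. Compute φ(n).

φ(pq) = (p−1)(q−1) = 72 · 372 = 26784.

26784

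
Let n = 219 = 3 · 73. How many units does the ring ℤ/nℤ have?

144

φ(3) = 3 − 1 = 2.
φ(73) = 73 − 1 = 72.
Since φ is multiplicative, φ(219) = 2 · 72 = 144.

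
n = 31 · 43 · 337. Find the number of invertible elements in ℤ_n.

423360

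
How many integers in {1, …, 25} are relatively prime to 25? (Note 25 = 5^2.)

20

φ(25) = 25 · (1 − 1/5)
       = 25 · 4/5 = 20.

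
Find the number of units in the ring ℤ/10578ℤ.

3360

Factor 10578: 10578 = 2 × 3 × 41 × 43.
φ(2) = 2 − 1 = 1.
φ(3) = 3 − 1 = 2.
φ(41) = 41 − 1 = 40.
φ(43) = 43 − 1 = 42.
Since φ is multiplicative, φ(10578) = 1 · 2 · 40 · 42 = 3360.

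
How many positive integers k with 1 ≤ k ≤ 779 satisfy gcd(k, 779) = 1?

Factor 779: 779 = 19 · 41.
φ(19) = 19 − 1 = 18.
φ(41) = 41 − 1 = 40.
φ(779) = 18 × 40 = 720.

720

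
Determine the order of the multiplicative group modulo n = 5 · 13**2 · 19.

φ(5) = 5 − 1 = 4.
φ(13^2) = 13^2 − 13^1 = 169 − 13 = 156.
φ(19) = 19 − 1 = 18.
φ(16055) = 4 × 156 × 18 = 11232.

11232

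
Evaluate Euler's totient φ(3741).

2352

First factor: 3741 = 3 · 29 · 43.
φ(3741) = 3741 · (1 − 1/3) · (1 − 1/29) · (1 − 1/43)
       = 3741 · 2352/3741 = 2352.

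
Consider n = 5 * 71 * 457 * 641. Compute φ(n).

φ(103992635) = 103992635 · (1 − 1/5) · (1 − 1/71) · (1 − 1/457) · (1 − 1/641)
       = 103992635 · 81715200/103992635 = 81715200.

81715200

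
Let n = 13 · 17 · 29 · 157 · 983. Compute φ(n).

823560192

φ(13) = 13 − 1 = 12.
φ(17) = 17 − 1 = 16.
φ(29) = 29 − 1 = 28.
φ(157) = 157 − 1 = 156.
φ(983) = 983 − 1 = 982.
φ(989107379) = 12 × 16 × 28 × 156 × 982 = 823560192.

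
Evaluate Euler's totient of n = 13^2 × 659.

102648

φ(13^2) = 13^2 − 13^1 = 169 − 13 = 156.
φ(659) = 659 − 1 = 658.
Since φ is multiplicative, φ(111371) = 156 · 658 = 102648.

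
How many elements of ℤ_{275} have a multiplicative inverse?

200

Prime factorization: 275 = 5**2 * 11.
φ(275) = 275 · (1 − 1/5) · (1 − 1/11)
       = 275 · 40/55 = 200.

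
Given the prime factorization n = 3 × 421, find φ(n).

φ(1263) = 1263 · (1 − 1/3) · (1 − 1/421)
       = 1263 · 840/1263 = 840.

840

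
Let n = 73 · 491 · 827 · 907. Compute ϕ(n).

φ(26885440027) = 26885440027 · (1 − 1/73) · (1 − 1/491) · (1 − 1/827) · (1 − 1/907)
       = 26885440027 · 26401999680/26885440027 = 26401999680.

26401999680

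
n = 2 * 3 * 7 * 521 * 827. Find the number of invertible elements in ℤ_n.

φ(18096414) = 18096414 · (1 − 1/2) · (1 − 1/3) · (1 − 1/7) · (1 − 1/521) · (1 − 1/827)
       = 18096414 · 5154240/18096414 = 5154240.

5154240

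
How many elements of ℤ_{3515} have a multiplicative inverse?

2592

Factor 3515: 3515 = 5 × 19 × 37.
φ(5) = 5 − 1 = 4.
φ(19) = 19 − 1 = 18.
φ(37) = 37 − 1 = 36.
Since φ is multiplicative, φ(3515) = 4 · 18 · 36 = 2592.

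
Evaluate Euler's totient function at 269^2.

72092

φ(269^2) = 269^2 − 269^1 = 72361 − 269 = 72092.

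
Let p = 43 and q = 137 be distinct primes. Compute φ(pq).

φ(n) = (p − 1)(q − 1) = (43−1)(137−1) = 42·136 = 5712.

5712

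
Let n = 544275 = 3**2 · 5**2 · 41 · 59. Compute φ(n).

φ(3^2) = 3^2 − 3^1 = 9 − 3 = 6.
φ(5^2) = 5^1·(5−1) = 5·4 = 20.
φ(41) = 41 − 1 = 40.
φ(59) = 59 − 1 = 58.
φ(544275) = 6 × 20 × 40 × 58 = 278400.

278400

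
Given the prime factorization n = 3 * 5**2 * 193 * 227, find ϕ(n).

φ(3285825) = 3285825 · (1 − 1/3) · (1 − 1/5) · (1 − 1/193) · (1 − 1/227)
       = 3285825 · 347136/657165 = 1735680.

1735680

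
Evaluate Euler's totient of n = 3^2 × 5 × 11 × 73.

17280

φ(3^2) = 3^1·(3−1) = 3·2 = 6.
φ(5) = 5 − 1 = 4.
φ(11) = 11 − 1 = 10.
φ(73) = 73 − 1 = 72.
Since φ is multiplicative, φ(36135) = 6 · 4 · 10 · 72 = 17280.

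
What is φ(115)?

88

Factor 115: 115 = 5 · 23.
φ(5) = 5 − 1 = 4.
φ(23) = 23 − 1 = 22.
Since φ is multiplicative, φ(115) = 4 · 22 = 88.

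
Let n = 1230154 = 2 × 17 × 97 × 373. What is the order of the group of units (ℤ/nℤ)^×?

φ(1230154) = 1230154 · (1 − 1/2) · (1 − 1/17) · (1 − 1/97) · (1 − 1/373)
       = 1230154 · 571392/1230154 = 571392.

571392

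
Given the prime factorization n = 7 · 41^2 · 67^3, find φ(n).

φ(3539078221) = 3539078221 · (1 − 1/7) · (1 − 1/41) · (1 − 1/67)
       = 3539078221 · 15840/19229 = 2915336160.

2915336160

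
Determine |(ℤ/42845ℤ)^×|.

28800

First factor: 42845 = 5 · 11 · 19 · 41.
φ(5) = 5 − 1 = 4.
φ(11) = 11 − 1 = 10.
φ(19) = 19 − 1 = 18.
φ(41) = 41 − 1 = 40.
φ(42845) = 4 × 10 × 18 × 40 = 28800.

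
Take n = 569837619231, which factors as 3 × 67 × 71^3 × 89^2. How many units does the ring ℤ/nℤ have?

φ(569837619231) = 569837619231 · (1 − 1/3) · (1 − 1/67) · (1 − 1/71) · (1 − 1/89)
       = 569837619231 · 813120/1270119 = 364805474880.

364805474880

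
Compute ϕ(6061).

Prime factorization: 6061 = 11 · 19 · 29.
φ(11) = 11 − 1 = 10.
φ(19) = 19 − 1 = 18.
φ(29) = 29 − 1 = 28.
Since φ is multiplicative, φ(6061) = 10 · 18 · 28 = 5040.

5040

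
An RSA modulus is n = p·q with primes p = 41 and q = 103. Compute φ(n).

For distinct primes, φ(pq) = (p−1)(q−1) = 40 × 102 = 4080.

4080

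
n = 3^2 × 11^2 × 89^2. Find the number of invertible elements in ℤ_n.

φ(8625969) = 8625969 · (1 − 1/3) · (1 − 1/11) · (1 − 1/89)
       = 8625969 · 1760/2937 = 5169120.

5169120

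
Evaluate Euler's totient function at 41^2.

1640

φ(41^2) = 41^1·(41−1) = 41·40 = 1640.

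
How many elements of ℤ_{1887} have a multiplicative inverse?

1152

Prime factorization: 1887 = 3 * 17 * 37.
φ(1887) = 1887 · (1 − 1/3) · (1 − 1/17) · (1 − 1/37)
       = 1887 · 1152/1887 = 1152.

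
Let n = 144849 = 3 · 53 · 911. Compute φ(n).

φ(3) = 3 − 1 = 2.
φ(53) = 53 − 1 = 52.
φ(911) = 911 − 1 = 910.
Since φ is multiplicative, φ(144849) = 2 · 52 · 910 = 94640.

94640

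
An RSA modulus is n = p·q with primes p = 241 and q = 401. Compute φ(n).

For distinct primes, φ(pq) = (p−1)(q−1) = 240 × 400 = 96000.

96000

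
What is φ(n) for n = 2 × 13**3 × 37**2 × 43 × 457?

51735220992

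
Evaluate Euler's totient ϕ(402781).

First factor: 402781 = 17 * 19 * 29 * 43.
φ(402781) = 402781 · (1 − 1/17) · (1 − 1/19) · (1 − 1/29) · (1 − 1/43)
       = 402781 · 338688/402781 = 338688.

338688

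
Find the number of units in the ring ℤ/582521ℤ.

498960

First factor: 582521 = 19 · 23 · 31 · 43.
φ(582521) = 582521 · (1 − 1/19) · (1 − 1/23) · (1 − 1/31) · (1 − 1/43)
       = 582521 · 498960/582521 = 498960.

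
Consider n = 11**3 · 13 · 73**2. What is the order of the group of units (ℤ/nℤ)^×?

φ(92207687) = 92207687 · (1 − 1/11) · (1 − 1/13) · (1 − 1/73)
       = 92207687 · 8640/10439 = 76317120.

76317120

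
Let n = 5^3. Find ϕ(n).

100

φ(5^3) = 5^2·(5−1) = 25·4 = 100.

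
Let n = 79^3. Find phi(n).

486798

φ(493039) = 493039 · (1 − 1/79)
       = 493039 · 78/79 = 486798.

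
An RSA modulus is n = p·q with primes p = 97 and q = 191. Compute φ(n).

18240

φ(18527) = 18527 · (1 − 1/97) · (1 − 1/191)
       = 18527 · 18240/18527 = 18240.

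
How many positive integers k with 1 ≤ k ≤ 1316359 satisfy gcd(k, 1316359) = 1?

1118040

Prime factorization: 1316359 = 11^3 × 23 × 43.
φ(11^3) = 11^3 − 11^2 = 1331 − 121 = 1210.
φ(23) = 23 − 1 = 22.
φ(43) = 43 − 1 = 42.
φ(1316359) = 1210 × 22 × 42 = 1118040.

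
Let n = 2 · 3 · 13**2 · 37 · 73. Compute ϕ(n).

φ(2738814) = 2738814 · (1 − 1/2) · (1 − 1/3) · (1 − 1/13) · (1 − 1/37) · (1 − 1/73)
       = 2738814 · 62208/210678 = 808704.

808704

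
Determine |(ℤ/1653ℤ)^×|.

Prime factorization: 1653 = 3 × 19 × 29.
φ(3) = 3 − 1 = 2.
φ(19) = 19 − 1 = 18.
φ(29) = 29 − 1 = 28.
Multiply: 2 · 18 · 28 = 1008.

1008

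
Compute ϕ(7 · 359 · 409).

876384

φ(1027817) = 1027817 · (1 − 1/7) · (1 − 1/359) · (1 − 1/409)
       = 1027817 · 876384/1027817 = 876384.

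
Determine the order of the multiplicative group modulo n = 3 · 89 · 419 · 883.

φ(98783859) = 98783859 · (1 − 1/3) · (1 − 1/89) · (1 − 1/419) · (1 − 1/883)
       = 98783859 · 64886976/98783859 = 64886976.

64886976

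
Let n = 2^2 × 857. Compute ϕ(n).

φ(2^2) = 2^1·(2−1) = 2·1 = 2.
φ(857) = 857 − 1 = 856.
Since φ is multiplicative, φ(3428) = 2 · 856 = 1712.

1712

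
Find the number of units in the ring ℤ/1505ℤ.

1008

Factor 1505: 1505 = 5 * 7 * 43.
φ(5) = 5 − 1 = 4.
φ(7) = 7 − 1 = 6.
φ(43) = 43 − 1 = 42.
Multiply: 4 · 6 · 42 = 1008.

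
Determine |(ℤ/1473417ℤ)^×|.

871200

Factor 1473417: 1473417 = 3**3 * 11**3 * 41.
φ(3^3) = 3^2·(3−1) = 9·2 = 18.
φ(11^3) = 11^2·(11−1) = 121·10 = 1210.
φ(41) = 41 − 1 = 40.
Multiply: 18 · 1210 · 40 = 871200.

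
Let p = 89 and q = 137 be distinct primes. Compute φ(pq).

11968

φ(n) = (p − 1)(q − 1) = (89−1)(137−1) = 88·136 = 11968.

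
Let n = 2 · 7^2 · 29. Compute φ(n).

1176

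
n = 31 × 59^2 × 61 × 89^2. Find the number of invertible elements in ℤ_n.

48241987200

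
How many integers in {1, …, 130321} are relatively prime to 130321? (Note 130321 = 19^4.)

123462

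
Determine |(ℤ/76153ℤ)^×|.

First factor: 76153 = 7 × 11 × 23 × 43.
φ(7) = 7 − 1 = 6.
φ(11) = 11 − 1 = 10.
φ(23) = 23 − 1 = 22.
φ(43) = 43 − 1 = 42.
Since φ is multiplicative, φ(76153) = 6 · 10 · 22 · 42 = 55440.

55440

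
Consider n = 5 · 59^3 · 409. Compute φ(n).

φ(420000055) = 420000055 · (1 − 1/5) · (1 − 1/59) · (1 − 1/409)
       = 420000055 · 94656/120655 = 329497536.

329497536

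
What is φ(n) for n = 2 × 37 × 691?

24840

φ(51134) = 51134 · (1 − 1/2) · (1 − 1/37) · (1 − 1/691)
       = 51134 · 24840/51134 = 24840.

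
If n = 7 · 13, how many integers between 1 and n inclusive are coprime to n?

φ(7) = 7 − 1 = 6.
φ(13) = 13 − 1 = 12.
Since φ is multiplicative, φ(91) = 6 · 12 = 72.

72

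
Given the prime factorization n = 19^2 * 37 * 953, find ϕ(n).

11721024

φ(19^2) = 19^1·(19−1) = 19·18 = 342.
φ(37) = 37 − 1 = 36.
φ(953) = 953 − 1 = 952.
Multiply: 342 · 36 · 952 = 11721024.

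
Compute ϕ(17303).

First factor: 17303 = 11^3 · 13.
φ(17303) = 17303 · (1 − 1/11) · (1 − 1/13)
       = 17303 · 120/143 = 14520.

14520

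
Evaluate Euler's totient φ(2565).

First factor: 2565 = 3^3 × 5 × 19.
φ(2565) = 2565 · (1 − 1/3) · (1 − 1/5) · (1 − 1/19)
       = 2565 · 144/285 = 1296.

1296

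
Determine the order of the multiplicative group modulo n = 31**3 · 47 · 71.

92832600

φ(31^3) = 31^3 − 31^2 = 29791 − 961 = 28830.
φ(47) = 47 − 1 = 46.
φ(71) = 71 − 1 = 70.
Since φ is multiplicative, φ(99412567) = 28830 · 46 · 70 = 92832600.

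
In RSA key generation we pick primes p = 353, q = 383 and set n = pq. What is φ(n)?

134464

φ(135199) = 135199 · (1 − 1/353) · (1 − 1/383)
       = 135199 · 134464/135199 = 134464.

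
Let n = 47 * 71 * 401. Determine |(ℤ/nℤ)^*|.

φ(1338137) = 1338137 · (1 − 1/47) · (1 − 1/71) · (1 − 1/401)
       = 1338137 · 1288000/1338137 = 1288000.

1288000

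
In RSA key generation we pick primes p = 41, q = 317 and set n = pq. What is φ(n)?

φ(12997) = 12997 · (1 − 1/41) · (1 − 1/317)
       = 12997 · 12640/12997 = 12640.

12640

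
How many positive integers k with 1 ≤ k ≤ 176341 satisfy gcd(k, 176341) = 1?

140800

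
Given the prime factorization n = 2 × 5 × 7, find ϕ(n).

φ(2) = 2 − 1 = 1.
φ(5) = 5 − 1 = 4.
φ(7) = 7 − 1 = 6.
Since φ is multiplicative, φ(70) = 1 · 4 · 6 = 24.

24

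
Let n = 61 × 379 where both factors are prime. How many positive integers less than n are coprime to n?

22680

φ(n) = (p − 1)(q − 1) = (61−1)(379−1) = 60·378 = 22680.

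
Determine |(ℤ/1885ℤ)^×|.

Factor 1885: 1885 = 5 × 13 × 29.
φ(5) = 5 − 1 = 4.
φ(13) = 13 − 1 = 12.
φ(29) = 29 − 1 = 28.
φ(1885) = 4 × 12 × 28 = 1344.

1344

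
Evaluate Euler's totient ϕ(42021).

Factor 42021: 42021 = 3^2 · 7 · 23 · 29.
φ(3^2) = 3^1·(3−1) = 3·2 = 6.
φ(7) = 7 − 1 = 6.
φ(23) = 23 − 1 = 22.
φ(29) = 29 − 1 = 28.
Multiply: 6 · 6 · 22 · 28 = 22176.

22176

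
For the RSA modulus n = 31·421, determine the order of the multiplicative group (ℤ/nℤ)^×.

12600

φ(31) = 31 − 1 = 30.
φ(421) = 421 − 1 = 420.
Since φ is multiplicative, φ(13051) = 30 · 420 = 12600.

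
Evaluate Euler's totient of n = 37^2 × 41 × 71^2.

φ(282946289) = 282946289 · (1 − 1/37) · (1 − 1/41) · (1 − 1/71)
       = 282946289 · 100800/107707 = 264801600.

264801600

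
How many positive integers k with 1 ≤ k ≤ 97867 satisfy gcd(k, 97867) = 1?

72000

First factor: 97867 = 7 × 11 × 31 × 41.
φ(97867) = 97867 · (1 − 1/7) · (1 − 1/11) · (1 − 1/31) · (1 − 1/41)
       = 97867 · 72000/97867 = 72000.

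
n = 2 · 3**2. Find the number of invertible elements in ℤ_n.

6

φ(18) = 18 · (1 − 1/2) · (1 − 1/3)
       = 18 · 2/6 = 6.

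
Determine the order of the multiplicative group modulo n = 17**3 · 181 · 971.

807350400

φ(17^3) = 17^3 − 17^2 = 4913 − 289 = 4624.
φ(181) = 181 − 1 = 180.
φ(971) = 971 − 1 = 970.
φ(863464663) = 4624 × 180 × 970 = 807350400.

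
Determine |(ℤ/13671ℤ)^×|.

7560

13671 = 3**2 · 7**2 · 31.
φ(13671) = 13671 · (1 − 1/3) · (1 − 1/7) · (1 − 1/31)
       = 13671 · 360/651 = 7560.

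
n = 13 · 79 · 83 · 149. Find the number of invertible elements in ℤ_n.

φ(13) = 13 − 1 = 12.
φ(79) = 79 − 1 = 78.
φ(83) = 83 − 1 = 82.
φ(149) = 149 − 1 = 148.
φ(12700909) = 12 × 78 × 82 × 148 = 11359296.

11359296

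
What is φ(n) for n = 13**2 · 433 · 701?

47174400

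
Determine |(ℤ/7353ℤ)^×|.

First factor: 7353 = 3^2 * 19 * 43.
φ(3^2) = 3^1·(3−1) = 3·2 = 6.
φ(19) = 19 − 1 = 18.
φ(43) = 43 − 1 = 42.
φ(7353) = 6 × 18 × 42 = 4536.

4536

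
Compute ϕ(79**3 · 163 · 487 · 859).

32884205756688

φ(33619480889881) = 33619480889881 · (1 − 1/79) · (1 − 1/163) · (1 − 1/487) · (1 − 1/859)
       = 33619480889881 · 5269060368/5386874041 = 32884205756688.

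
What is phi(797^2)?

φ(797^2) = 797^2 − 797^1 = 635209 − 797 = 634412.

634412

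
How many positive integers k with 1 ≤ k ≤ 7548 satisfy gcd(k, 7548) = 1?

2304

7548 = 2^2 * 3 * 17 * 37.
φ(7548) = 7548 · (1 − 1/2) · (1 − 1/3) · (1 − 1/17) · (1 − 1/37)
       = 7548 · 1152/3774 = 2304.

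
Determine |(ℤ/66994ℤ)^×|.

30240

First factor: 66994 = 2 · 19 · 41 · 43.
φ(2) = 2 − 1 = 1.
φ(19) = 19 − 1 = 18.
φ(41) = 41 − 1 = 40.
φ(43) = 43 − 1 = 42.
φ(66994) = 1 × 18 × 40 × 42 = 30240.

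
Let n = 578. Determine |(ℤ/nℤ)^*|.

272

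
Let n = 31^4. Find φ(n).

893730

φ(923521) = 923521 · (1 − 1/31)
       = 923521 · 30/31 = 893730.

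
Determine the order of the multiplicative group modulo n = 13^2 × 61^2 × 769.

438497280

φ(483584881) = 483584881 · (1 − 1/13) · (1 − 1/61) · (1 − 1/769)
       = 483584881 · 552960/609817 = 438497280.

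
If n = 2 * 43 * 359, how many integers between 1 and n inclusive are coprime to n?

φ(30874) = 30874 · (1 − 1/2) · (1 − 1/43) · (1 − 1/359)
       = 30874 · 15036/30874 = 15036.

15036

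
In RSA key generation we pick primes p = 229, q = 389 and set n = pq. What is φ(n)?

88464

φ(n) = (p − 1)(q − 1) = (229−1)(389−1) = 228·388 = 88464.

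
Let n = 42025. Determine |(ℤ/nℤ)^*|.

First factor: 42025 = 5^2 * 41^2.
φ(42025) = 42025 · (1 − 1/5) · (1 − 1/41)
       = 42025 · 160/205 = 32800.

32800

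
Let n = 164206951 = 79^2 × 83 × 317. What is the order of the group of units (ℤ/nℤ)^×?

φ(164206951) = 164206951 · (1 − 1/79) · (1 − 1/83) · (1 − 1/317)
       = 164206951 · 2021136/2078569 = 159669744.

159669744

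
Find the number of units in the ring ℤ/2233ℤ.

Prime factorization: 2233 = 7 · 11 · 29.
φ(2233) = 2233 · (1 − 1/7) · (1 − 1/11) · (1 − 1/29)
       = 2233 · 1680/2233 = 1680.

1680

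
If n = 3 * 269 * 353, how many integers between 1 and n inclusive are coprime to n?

188672

φ(284871) = 284871 · (1 − 1/3) · (1 − 1/269) · (1 − 1/353)
       = 284871 · 188672/284871 = 188672.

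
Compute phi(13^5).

342732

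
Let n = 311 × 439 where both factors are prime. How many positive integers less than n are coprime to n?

135780

φ(pq) = (p−1)(q−1) = 310 · 438 = 135780.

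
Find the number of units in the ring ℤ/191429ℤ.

147840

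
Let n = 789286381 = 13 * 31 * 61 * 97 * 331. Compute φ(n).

φ(13) = 13 − 1 = 12.
φ(31) = 31 − 1 = 30.
φ(61) = 61 − 1 = 60.
φ(97) = 97 − 1 = 96.
φ(331) = 331 − 1 = 330.
φ(789286381) = 12 × 30 × 60 × 96 × 330 = 684288000.

684288000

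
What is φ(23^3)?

φ(23^3) = 23^2·(23−1) = 529·22 = 11638.

11638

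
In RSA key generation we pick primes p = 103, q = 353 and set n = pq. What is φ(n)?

35904

φ(103) = 103 − 1 = 102.
φ(353) = 353 − 1 = 352.
Multiply: 102 · 352 = 35904.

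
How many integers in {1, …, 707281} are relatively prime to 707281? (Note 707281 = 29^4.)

682892

φ(707281) = 707281 · (1 − 1/29)
       = 707281 · 28/29 = 682892.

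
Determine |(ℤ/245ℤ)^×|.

First factor: 245 = 5 × 7^2.
φ(245) = 245 · (1 − 1/5) · (1 − 1/7)
       = 245 · 24/35 = 168.

168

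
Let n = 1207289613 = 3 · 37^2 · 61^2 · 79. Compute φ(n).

760518720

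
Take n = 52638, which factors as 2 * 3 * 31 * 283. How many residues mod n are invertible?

16920

φ(2) = 2 − 1 = 1.
φ(3) = 3 − 1 = 2.
φ(31) = 31 − 1 = 30.
φ(283) = 283 − 1 = 282.
φ(52638) = 1 × 2 × 30 × 282 = 16920.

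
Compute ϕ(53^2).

2756

φ(2809) = 2809 · (1 − 1/53)
       = 2809 · 52/53 = 2756.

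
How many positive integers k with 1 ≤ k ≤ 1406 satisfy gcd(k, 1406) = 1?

648

First factor: 1406 = 2 · 19 · 37.
φ(2) = 2 − 1 = 1.
φ(19) = 19 − 1 = 18.
φ(37) = 37 − 1 = 36.
φ(1406) = 1 × 18 × 36 = 648.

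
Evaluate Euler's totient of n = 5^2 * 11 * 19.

φ(5225) = 5225 · (1 − 1/5) · (1 − 1/11) · (1 − 1/19)
       = 5225 · 720/1045 = 3600.

3600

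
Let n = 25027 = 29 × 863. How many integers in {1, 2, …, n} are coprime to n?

24136

φ(25027) = 25027 · (1 − 1/29) · (1 − 1/863)
       = 25027 · 24136/25027 = 24136.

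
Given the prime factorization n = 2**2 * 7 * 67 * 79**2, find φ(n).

4880304

φ(2^2) = 2^2 − 2^1 = 4 − 2 = 2.
φ(7) = 7 − 1 = 6.
φ(67) = 67 − 1 = 66.
φ(79^2) = 79^2 − 79^1 = 6241 − 79 = 6162.
Multiply: 2 · 6 · 66 · 6162 = 4880304.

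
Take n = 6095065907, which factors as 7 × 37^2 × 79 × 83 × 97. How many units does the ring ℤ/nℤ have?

4907215872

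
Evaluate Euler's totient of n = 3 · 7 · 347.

4152

φ(7287) = 7287 · (1 − 1/3) · (1 − 1/7) · (1 − 1/347)
       = 7287 · 4152/7287 = 4152.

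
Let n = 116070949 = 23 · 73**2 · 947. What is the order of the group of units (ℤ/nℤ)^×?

109387872

φ(23) = 23 − 1 = 22.
φ(73^2) = 73^1·(73−1) = 73·72 = 5256.
φ(947) = 947 − 1 = 946.
Since φ is multiplicative, φ(116070949) = 22 · 5256 · 946 = 109387872.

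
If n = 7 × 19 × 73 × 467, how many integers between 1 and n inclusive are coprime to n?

3623616

φ(7) = 7 − 1 = 6.
φ(19) = 19 − 1 = 18.
φ(73) = 73 − 1 = 72.
φ(467) = 467 − 1 = 466.
Since φ is multiplicative, φ(4534103) = 6 · 18 · 72 · 466 = 3623616.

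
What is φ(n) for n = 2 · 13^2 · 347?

53976

φ(117286) = 117286 · (1 − 1/2) · (1 − 1/13) · (1 − 1/347)
       = 117286 · 4152/9022 = 53976.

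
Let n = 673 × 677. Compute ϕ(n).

φ(455621) = 455621 · (1 − 1/673) · (1 − 1/677)
       = 455621 · 454272/455621 = 454272.

454272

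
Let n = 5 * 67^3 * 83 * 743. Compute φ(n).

φ(5) = 5 − 1 = 4.
φ(67^3) = 67^2·(67−1) = 4489·66 = 296274.
φ(83) = 83 − 1 = 82.
φ(743) = 743 − 1 = 742.
Since φ is multiplicative, φ(92738767235) = 4 · 296274 · 82 · 742 = 72105981024.

72105981024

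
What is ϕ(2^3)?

4

φ(2^3) = 2^3 − 2^2 = 8 − 4 = 4.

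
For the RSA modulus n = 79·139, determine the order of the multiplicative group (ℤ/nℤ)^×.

For distinct primes, φ(pq) = (p−1)(q−1) = 78 × 138 = 10764.

10764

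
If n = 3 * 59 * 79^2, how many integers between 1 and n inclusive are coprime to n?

φ(3) = 3 − 1 = 2.
φ(59) = 59 − 1 = 58.
φ(79^2) = 79^1·(79−1) = 79·78 = 6162.
Since φ is multiplicative, φ(1104657) = 2 · 58 · 6162 = 714792.

714792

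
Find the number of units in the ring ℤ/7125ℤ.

7125 = 3 · 5^3 · 19.
φ(3) = 3 − 1 = 2.
φ(5^3) = 5^3 − 5^2 = 125 − 25 = 100.
φ(19) = 19 − 1 = 18.
φ(7125) = 2 × 100 × 18 = 3600.

3600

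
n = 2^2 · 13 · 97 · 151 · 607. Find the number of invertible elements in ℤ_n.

209433600

φ(462317908) = 462317908 · (1 − 1/2) · (1 − 1/13) · (1 − 1/97) · (1 − 1/151) · (1 − 1/607)
       = 462317908 · 104716800/231158954 = 209433600.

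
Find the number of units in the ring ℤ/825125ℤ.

528000

Factor 825125: 825125 = 5^3 · 7 · 23 · 41.
φ(5^3) = 5^2·(5−1) = 25·4 = 100.
φ(7) = 7 − 1 = 6.
φ(23) = 23 − 1 = 22.
φ(41) = 41 − 1 = 40.
Since φ is multiplicative, φ(825125) = 100 · 6 · 22 · 40 = 528000.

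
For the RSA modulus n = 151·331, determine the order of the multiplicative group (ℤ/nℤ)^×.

49500

φ(pq) = (p−1)(q−1) = 150 · 330 = 49500.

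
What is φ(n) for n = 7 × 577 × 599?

2066688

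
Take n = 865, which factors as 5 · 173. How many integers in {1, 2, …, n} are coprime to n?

φ(5) = 5 − 1 = 4.
φ(173) = 173 − 1 = 172.
φ(865) = 4 × 172 = 688.

688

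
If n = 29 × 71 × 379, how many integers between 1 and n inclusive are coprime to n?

φ(780361) = 780361 · (1 − 1/29) · (1 − 1/71) · (1 − 1/379)
       = 780361 · 740880/780361 = 740880.

740880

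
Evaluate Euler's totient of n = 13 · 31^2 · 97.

1071360

φ(13) = 13 − 1 = 12.
φ(31^2) = 31^2 − 31^1 = 961 − 31 = 930.
φ(97) = 97 − 1 = 96.
Since φ is multiplicative, φ(1211821) = 12 · 930 · 96 = 1071360.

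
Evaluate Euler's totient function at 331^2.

109230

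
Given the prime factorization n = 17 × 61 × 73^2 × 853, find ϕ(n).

4298987520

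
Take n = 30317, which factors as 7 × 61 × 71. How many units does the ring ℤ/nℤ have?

25200

φ(7) = 7 − 1 = 6.
φ(61) = 61 − 1 = 60.
φ(71) = 71 − 1 = 70.
Since φ is multiplicative, φ(30317) = 6 · 60 · 70 = 25200.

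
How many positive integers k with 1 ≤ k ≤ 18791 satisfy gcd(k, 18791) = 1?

16632

Prime factorization: 18791 = 19 * 23 * 43.
φ(19) = 19 − 1 = 18.
φ(23) = 23 − 1 = 22.
φ(43) = 43 − 1 = 42.
Since φ is multiplicative, φ(18791) = 18 · 22 · 42 = 16632.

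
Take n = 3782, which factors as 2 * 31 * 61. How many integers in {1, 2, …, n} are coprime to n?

φ(2) = 2 − 1 = 1.
φ(31) = 31 − 1 = 30.
φ(61) = 61 − 1 = 60.
Since φ is multiplicative, φ(3782) = 1 · 30 · 60 = 1800.

1800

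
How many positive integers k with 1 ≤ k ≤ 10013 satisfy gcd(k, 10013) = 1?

8640

Prime factorization: 10013 = 17 · 19 · 31.
φ(17) = 17 − 1 = 16.
φ(19) = 19 − 1 = 18.
φ(31) = 31 − 1 = 30.
φ(10013) = 16 × 18 × 30 = 8640.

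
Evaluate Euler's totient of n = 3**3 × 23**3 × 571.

119405880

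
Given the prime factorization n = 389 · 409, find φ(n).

158304

φ(159101) = 159101 · (1 − 1/389) · (1 − 1/409)
       = 159101 · 158304/159101 = 158304.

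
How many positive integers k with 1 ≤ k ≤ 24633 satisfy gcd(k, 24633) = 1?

Prime factorization: 24633 = 3^2 × 7 × 17 × 23.
φ(24633) = 24633 · (1 − 1/3) · (1 − 1/7) · (1 − 1/17) · (1 − 1/23)
       = 24633 · 4224/8211 = 12672.

12672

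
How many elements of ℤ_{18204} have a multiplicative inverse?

18204 = 2^2 · 3 · 37 · 41.
φ(18204) = 18204 · (1 − 1/2) · (1 − 1/3) · (1 − 1/37) · (1 − 1/41)
       = 18204 · 2880/9102 = 5760.

5760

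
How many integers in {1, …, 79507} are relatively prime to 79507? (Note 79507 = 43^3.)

77658

φ(43^3) = 43^3 − 43^2 = 79507 − 1849 = 77658.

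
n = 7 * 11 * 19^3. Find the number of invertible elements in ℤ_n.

389880

φ(528143) = 528143 · (1 − 1/7) · (1 − 1/11) · (1 − 1/19)
       = 528143 · 1080/1463 = 389880.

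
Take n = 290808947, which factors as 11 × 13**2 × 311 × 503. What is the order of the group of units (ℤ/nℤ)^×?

242767200

φ(11) = 11 − 1 = 10.
φ(13^2) = 13^2 − 13^1 = 169 − 13 = 156.
φ(311) = 311 − 1 = 310.
φ(503) = 503 − 1 = 502.
Since φ is multiplicative, φ(290808947) = 10 · 156 · 310 · 502 = 242767200.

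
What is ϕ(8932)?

8932 = 2**2 * 7 * 11 * 29.
φ(2^2) = 2^1·(2−1) = 2·1 = 2.
φ(7) = 7 − 1 = 6.
φ(11) = 11 − 1 = 10.
φ(29) = 29 − 1 = 28.
Multiply: 2 · 6 · 10 · 28 = 3360.

3360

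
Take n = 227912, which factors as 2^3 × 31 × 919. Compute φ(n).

110160

φ(2^3) = 2^2·(2−1) = 4·1 = 4.
φ(31) = 31 − 1 = 30.
φ(919) = 919 − 1 = 918.
Multiply: 4 · 30 · 918 = 110160.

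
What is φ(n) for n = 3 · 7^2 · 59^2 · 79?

22420944

φ(40424853) = 40424853 · (1 − 1/3) · (1 − 1/7) · (1 − 1/59) · (1 − 1/79)
       = 40424853 · 54288/97881 = 22420944.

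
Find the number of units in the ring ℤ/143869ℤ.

123200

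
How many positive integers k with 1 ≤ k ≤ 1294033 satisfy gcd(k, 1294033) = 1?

1294033 = 13**3 · 19 · 31.
φ(1294033) = 1294033 · (1 − 1/13) · (1 − 1/19) · (1 − 1/31)
       = 1294033 · 6480/7657 = 1095120.

1095120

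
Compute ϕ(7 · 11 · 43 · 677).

φ(7) = 7 − 1 = 6.
φ(11) = 11 − 1 = 10.
φ(43) = 43 − 1 = 42.
φ(677) = 677 − 1 = 676.
Since φ is multiplicative, φ(2241547) = 6 · 10 · 42 · 676 = 1703520.

1703520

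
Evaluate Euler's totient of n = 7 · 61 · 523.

187920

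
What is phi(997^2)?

993012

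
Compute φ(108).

Prime factorization: 108 = 2^2 · 3^3.
φ(108) = 108 · (1 − 1/2) · (1 − 1/3)
       = 108 · 2/6 = 36.

36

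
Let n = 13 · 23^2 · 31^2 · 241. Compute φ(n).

1355270400

φ(1592720077) = 1592720077 · (1 − 1/13) · (1 − 1/23) · (1 − 1/31) · (1 − 1/241)
       = 1592720077 · 1900800/2233829 = 1355270400.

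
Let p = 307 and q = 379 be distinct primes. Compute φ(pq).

115668

For distinct primes, φ(pq) = (p−1)(q−1) = 306 × 378 = 115668.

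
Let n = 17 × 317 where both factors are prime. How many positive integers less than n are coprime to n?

5056

For distinct primes, φ(pq) = (p−1)(q−1) = 16 × 316 = 5056.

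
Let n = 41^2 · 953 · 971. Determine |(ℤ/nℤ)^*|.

φ(41^2) = 41^1·(41−1) = 41·40 = 1640.
φ(953) = 953 − 1 = 952.
φ(971) = 971 − 1 = 970.
Since φ is multiplicative, φ(1555535203) = 1640 · 952 · 970 = 1514441600.

1514441600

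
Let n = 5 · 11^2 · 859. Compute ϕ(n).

377520

φ(519695) = 519695 · (1 − 1/5) · (1 − 1/11) · (1 − 1/859)
       = 519695 · 34320/47245 = 377520.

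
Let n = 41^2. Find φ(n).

1640

φ(1681) = 1681 · (1 − 1/41)
       = 1681 · 40/41 = 1640.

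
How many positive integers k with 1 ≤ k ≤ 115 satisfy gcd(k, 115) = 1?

88

Prime factorization: 115 = 5 * 23.
φ(5) = 5 − 1 = 4.
φ(23) = 23 − 1 = 22.
Since φ is multiplicative, φ(115) = 4 · 22 = 88.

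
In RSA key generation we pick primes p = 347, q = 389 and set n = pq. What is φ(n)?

φ(134983) = 134983 · (1 − 1/347) · (1 − 1/389)
       = 134983 · 134248/134983 = 134248.

134248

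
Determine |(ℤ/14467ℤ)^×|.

First factor: 14467 = 17 · 23 · 37.
φ(14467) = 14467 · (1 − 1/17) · (1 − 1/23) · (1 − 1/37)
       = 14467 · 12672/14467 = 12672.

12672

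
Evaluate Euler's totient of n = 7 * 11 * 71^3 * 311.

6563382000

φ(8570894717) = 8570894717 · (1 − 1/7) · (1 − 1/11) · (1 − 1/71) · (1 − 1/311)
       = 8570894717 · 1302000/1700237 = 6563382000.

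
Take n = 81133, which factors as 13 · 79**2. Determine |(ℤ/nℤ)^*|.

φ(13) = 13 − 1 = 12.
φ(79^2) = 79^1·(79−1) = 79·78 = 6162.
Since φ is multiplicative, φ(81133) = 12 · 6162 = 73944.

73944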